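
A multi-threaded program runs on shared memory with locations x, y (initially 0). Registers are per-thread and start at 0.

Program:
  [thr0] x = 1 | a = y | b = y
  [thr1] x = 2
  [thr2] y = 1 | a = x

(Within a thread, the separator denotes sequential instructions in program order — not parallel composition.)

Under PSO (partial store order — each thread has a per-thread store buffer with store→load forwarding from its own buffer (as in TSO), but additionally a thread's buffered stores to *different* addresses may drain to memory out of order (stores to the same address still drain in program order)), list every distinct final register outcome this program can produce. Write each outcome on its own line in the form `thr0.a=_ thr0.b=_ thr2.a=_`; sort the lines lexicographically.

thr0.a=0 thr0.b=0 thr2.a=0
thr0.a=0 thr0.b=0 thr2.a=1
thr0.a=0 thr0.b=0 thr2.a=2
thr0.a=0 thr0.b=1 thr2.a=0
thr0.a=0 thr0.b=1 thr2.a=1
thr0.a=0 thr0.b=1 thr2.a=2
thr0.a=1 thr0.b=1 thr2.a=0
thr0.a=1 thr0.b=1 thr2.a=1
thr0.a=1 thr0.b=1 thr2.a=2

outcome vector order: (thr0.a,thr0.b,thr2.a)
|PSO outcomes| = 9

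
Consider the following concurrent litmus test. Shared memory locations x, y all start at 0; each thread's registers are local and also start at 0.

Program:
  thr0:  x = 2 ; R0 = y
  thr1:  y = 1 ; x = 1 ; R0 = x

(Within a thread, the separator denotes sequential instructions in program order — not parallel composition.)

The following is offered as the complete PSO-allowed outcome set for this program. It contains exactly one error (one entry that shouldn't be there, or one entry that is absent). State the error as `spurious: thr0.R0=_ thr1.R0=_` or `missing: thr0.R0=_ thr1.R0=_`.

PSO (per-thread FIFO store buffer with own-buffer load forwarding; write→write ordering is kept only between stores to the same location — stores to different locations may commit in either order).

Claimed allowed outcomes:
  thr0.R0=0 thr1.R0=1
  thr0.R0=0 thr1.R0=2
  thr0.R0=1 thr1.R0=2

outcome vector order: (thr0.R0,thr1.R0)
PSO: 4 outcomes — {01, 02, 11, 12}
PSO∖claimed = {11}

missing: thr0.R0=1 thr1.R0=1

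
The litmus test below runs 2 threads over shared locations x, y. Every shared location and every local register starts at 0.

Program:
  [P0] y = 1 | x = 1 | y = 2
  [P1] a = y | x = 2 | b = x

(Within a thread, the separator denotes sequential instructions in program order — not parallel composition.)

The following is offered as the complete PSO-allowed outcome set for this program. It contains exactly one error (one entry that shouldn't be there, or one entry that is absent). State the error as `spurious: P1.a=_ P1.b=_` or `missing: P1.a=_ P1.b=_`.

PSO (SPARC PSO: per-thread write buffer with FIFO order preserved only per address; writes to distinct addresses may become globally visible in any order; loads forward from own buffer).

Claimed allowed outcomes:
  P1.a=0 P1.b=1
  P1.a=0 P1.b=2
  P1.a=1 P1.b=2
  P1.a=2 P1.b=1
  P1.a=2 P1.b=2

missing: P1.a=1 P1.b=1

outcome vector order: (P1.a,P1.b)
PSO (6): 0/1, 0/2, 1/1, 1/2, 2/1, 2/2
PSO∖claimed = {1/1}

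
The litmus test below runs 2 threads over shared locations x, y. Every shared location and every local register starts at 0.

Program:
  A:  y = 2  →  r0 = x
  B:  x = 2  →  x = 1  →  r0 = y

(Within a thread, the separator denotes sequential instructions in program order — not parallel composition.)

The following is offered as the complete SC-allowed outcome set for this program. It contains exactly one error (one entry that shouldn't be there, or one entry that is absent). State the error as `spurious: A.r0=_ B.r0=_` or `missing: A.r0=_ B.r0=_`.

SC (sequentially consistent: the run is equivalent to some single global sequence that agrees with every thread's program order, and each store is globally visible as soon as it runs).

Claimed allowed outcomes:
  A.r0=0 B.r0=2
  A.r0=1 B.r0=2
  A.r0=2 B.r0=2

outcome vector order: (A.r0,B.r0)
SC (4): 0/2 1/0 1/2 2/2
SC∖claimed = {1/0}

missing: A.r0=1 B.r0=0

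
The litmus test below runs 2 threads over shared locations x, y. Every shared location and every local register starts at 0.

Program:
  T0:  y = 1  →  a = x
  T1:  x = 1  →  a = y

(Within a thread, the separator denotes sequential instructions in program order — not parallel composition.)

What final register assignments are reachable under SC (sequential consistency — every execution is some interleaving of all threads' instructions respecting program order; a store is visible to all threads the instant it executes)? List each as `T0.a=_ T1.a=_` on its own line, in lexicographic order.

outcome vector order: (T0.a,T1.a)
|SC outcomes| = 3

T0.a=0 T1.a=1
T0.a=1 T1.a=0
T0.a=1 T1.a=1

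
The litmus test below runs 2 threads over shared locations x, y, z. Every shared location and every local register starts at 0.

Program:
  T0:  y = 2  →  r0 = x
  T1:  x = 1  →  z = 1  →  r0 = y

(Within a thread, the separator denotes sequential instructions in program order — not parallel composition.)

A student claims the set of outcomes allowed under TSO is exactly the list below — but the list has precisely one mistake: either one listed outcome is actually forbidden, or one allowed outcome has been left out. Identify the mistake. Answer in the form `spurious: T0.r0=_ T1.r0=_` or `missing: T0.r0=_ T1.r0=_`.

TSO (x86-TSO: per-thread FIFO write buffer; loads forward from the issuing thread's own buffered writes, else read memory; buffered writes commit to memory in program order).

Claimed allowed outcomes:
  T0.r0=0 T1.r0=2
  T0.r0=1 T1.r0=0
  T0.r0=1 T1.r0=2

missing: T0.r0=0 T1.r0=0

outcome vector order: (T0.r0,T1.r0)
TSO (4): <0 0>; <0 2>; <1 0>; <1 2>
TSO∖claimed = {<0 0>}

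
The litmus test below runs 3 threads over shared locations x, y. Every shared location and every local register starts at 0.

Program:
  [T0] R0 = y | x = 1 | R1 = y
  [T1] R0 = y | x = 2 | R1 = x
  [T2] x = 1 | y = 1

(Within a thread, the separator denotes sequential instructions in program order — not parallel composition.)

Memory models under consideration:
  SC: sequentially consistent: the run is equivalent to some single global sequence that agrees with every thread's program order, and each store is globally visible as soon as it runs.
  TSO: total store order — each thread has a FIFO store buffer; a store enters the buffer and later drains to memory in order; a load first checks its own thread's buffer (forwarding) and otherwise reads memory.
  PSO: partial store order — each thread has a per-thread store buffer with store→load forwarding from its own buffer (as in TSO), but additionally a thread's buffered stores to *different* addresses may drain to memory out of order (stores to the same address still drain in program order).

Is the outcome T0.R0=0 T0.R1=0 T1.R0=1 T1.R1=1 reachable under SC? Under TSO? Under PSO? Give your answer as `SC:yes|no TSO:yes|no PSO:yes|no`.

outcome vector order: (T0.R0,T0.R1,T1.R0,T1.R1)
under SC → 0/0/0/1; 0/0/0/2; 0/0/1/2; 0/1/0/1; 0/1/0/2; 0/1/1/1; 0/1/1/2; 1/1/0/1; 1/1/0/2; 1/1/1/1; 1/1/1/2
under TSO → 0/0/0/1; 0/0/0/2; 0/0/1/1; 0/0/1/2; 0/1/0/1; 0/1/0/2; 0/1/1/1; 0/1/1/2; 1/1/0/1; 1/1/0/2; 1/1/1/1; 1/1/1/2
under PSO → 0/0/0/1; 0/0/0/2; 0/0/1/1; 0/0/1/2; 0/1/0/1; 0/1/0/2; 0/1/1/1; 0/1/1/2; 1/1/0/1; 1/1/0/2; 1/1/1/1; 1/1/1/2
target 0/0/1/1 ∈ {TSO,PSO}

SC:no TSO:yes PSO:yes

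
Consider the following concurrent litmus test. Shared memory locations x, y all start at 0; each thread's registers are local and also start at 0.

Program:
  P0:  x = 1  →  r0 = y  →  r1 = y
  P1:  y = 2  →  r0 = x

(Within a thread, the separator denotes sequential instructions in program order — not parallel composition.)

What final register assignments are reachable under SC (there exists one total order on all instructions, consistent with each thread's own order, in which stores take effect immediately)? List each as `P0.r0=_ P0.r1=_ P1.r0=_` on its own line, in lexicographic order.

outcome vector order: (P0.r0,P0.r1,P1.r0)
|SC outcomes| = 4

P0.r0=0 P0.r1=0 P1.r0=1
P0.r0=0 P0.r1=2 P1.r0=1
P0.r0=2 P0.r1=2 P1.r0=0
P0.r0=2 P0.r1=2 P1.r0=1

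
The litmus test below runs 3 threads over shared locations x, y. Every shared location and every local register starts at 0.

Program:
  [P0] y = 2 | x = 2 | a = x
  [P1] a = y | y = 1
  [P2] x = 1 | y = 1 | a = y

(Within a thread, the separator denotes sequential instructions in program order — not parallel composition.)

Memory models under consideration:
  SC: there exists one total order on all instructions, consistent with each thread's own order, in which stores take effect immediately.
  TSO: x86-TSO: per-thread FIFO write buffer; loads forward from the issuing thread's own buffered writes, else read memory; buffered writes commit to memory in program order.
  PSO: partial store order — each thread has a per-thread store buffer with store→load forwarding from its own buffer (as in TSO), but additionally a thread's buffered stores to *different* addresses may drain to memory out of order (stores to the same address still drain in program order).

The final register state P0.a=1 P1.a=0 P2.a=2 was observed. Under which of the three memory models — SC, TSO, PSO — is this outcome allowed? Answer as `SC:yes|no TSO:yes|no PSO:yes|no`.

outcome vector order: (P0.a,P1.a,P2.a)
[SC] allowed = {1/0/1 1/1/1 1/2/1 2/0/1 2/0/2 2/1/1 2/1/2 2/2/1 2/2/2}
[TSO] allowed = {1/0/1 1/1/1 1/2/1 2/0/1 2/0/2 2/1/1 2/1/2 2/2/1 2/2/2}
[PSO] allowed = {1/0/1 1/0/2 1/1/1 1/1/2 1/2/1 1/2/2 2/0/1 2/0/2 2/1/1 2/1/2 2/2/1 2/2/2}
target 1/0/2 ∈ {PSO}

SC:no TSO:no PSO:yes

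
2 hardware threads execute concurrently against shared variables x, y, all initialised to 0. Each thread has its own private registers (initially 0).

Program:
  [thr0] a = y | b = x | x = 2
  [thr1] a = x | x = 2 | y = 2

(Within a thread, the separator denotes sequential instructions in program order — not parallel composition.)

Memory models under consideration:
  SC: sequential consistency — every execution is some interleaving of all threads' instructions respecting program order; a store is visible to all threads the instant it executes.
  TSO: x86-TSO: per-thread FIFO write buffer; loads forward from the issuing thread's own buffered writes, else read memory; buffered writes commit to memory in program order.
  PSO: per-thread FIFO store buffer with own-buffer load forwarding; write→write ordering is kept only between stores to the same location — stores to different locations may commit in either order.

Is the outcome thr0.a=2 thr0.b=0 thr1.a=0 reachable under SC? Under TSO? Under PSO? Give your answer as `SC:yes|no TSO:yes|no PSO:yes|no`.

outcome vector order: (thr0.a,thr0.b,thr1.a)
SC (4): 000, 002, 020, 220
TSO (4): 000, 002, 020, 220
PSO (5): 000, 002, 020, 200, 220
target 200 ∈ {PSO}

SC:no TSO:no PSO:yes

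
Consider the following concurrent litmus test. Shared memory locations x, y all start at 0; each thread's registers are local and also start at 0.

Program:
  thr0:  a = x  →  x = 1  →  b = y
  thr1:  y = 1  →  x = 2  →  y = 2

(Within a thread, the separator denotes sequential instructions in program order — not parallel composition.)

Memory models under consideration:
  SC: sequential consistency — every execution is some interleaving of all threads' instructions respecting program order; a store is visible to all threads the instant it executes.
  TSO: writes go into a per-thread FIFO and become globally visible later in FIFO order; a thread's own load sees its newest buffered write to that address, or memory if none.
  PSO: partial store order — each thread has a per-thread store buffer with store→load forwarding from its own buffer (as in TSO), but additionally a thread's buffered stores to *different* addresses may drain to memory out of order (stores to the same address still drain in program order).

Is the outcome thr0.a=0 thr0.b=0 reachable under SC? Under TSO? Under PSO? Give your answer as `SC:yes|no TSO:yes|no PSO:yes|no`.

SC:yes TSO:yes PSO:yes

outcome vector order: (thr0.a,thr0.b)
SC: 5 outcomes — {(0,0); (0,1); (0,2); (2,1); (2,2)}
TSO: 5 outcomes — {(0,0); (0,1); (0,2); (2,1); (2,2)}
PSO: 6 outcomes — {(0,0); (0,1); (0,2); (2,0); (2,1); (2,2)}
target (0,0) ∈ {SC,TSO,PSO}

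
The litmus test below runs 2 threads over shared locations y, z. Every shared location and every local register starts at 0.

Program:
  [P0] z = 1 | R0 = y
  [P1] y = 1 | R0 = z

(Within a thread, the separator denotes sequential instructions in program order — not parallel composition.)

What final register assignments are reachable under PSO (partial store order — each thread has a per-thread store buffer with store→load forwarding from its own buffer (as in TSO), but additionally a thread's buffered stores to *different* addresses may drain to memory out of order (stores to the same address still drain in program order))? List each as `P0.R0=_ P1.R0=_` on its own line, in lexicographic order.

P0.R0=0 P1.R0=0
P0.R0=0 P1.R0=1
P0.R0=1 P1.R0=0
P0.R0=1 P1.R0=1

outcome vector order: (P0.R0,P1.R0)
|PSO outcomes| = 4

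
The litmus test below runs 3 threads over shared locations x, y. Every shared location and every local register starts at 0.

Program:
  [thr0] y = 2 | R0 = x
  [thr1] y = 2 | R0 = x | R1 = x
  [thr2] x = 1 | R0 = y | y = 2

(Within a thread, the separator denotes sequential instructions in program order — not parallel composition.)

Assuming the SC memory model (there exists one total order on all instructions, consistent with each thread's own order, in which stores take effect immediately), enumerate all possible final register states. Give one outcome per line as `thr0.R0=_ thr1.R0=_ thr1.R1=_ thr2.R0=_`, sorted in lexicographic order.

outcome vector order: (thr0.R0,thr1.R0,thr1.R1,thr2.R0)
|SC outcomes| = 7

thr0.R0=0 thr1.R0=0 thr1.R1=0 thr2.R0=2
thr0.R0=0 thr1.R0=0 thr1.R1=1 thr2.R0=2
thr0.R0=0 thr1.R0=1 thr1.R1=1 thr2.R0=2
thr0.R0=1 thr1.R0=0 thr1.R1=0 thr2.R0=2
thr0.R0=1 thr1.R0=0 thr1.R1=1 thr2.R0=2
thr0.R0=1 thr1.R0=1 thr1.R1=1 thr2.R0=0
thr0.R0=1 thr1.R0=1 thr1.R1=1 thr2.R0=2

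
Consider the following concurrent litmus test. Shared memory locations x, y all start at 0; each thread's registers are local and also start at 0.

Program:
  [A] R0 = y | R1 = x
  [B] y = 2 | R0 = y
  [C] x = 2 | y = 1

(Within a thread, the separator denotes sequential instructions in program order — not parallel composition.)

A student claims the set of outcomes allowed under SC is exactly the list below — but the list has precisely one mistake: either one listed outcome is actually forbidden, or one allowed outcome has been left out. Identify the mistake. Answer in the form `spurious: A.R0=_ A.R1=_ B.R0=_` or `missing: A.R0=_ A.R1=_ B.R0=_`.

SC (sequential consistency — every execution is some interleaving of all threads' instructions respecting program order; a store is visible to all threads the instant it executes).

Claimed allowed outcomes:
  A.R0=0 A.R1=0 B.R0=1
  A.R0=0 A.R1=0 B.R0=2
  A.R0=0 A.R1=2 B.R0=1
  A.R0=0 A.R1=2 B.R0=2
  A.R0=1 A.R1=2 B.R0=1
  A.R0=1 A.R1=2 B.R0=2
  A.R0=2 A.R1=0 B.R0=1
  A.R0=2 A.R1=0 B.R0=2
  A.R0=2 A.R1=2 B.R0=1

missing: A.R0=2 A.R1=2 B.R0=2

outcome vector order: (A.R0,A.R1,B.R0)
SC (10): 001 002 021 022 121 122 201 202 221 222
SC∖claimed = {222}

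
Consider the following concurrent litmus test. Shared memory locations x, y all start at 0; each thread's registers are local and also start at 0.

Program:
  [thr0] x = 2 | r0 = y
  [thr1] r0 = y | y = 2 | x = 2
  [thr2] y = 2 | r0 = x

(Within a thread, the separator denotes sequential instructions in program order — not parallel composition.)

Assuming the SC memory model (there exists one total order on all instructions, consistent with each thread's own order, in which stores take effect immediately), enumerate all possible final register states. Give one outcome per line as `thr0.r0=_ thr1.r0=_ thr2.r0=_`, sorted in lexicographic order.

outcome vector order: (thr0.r0,thr1.r0,thr2.r0)
|SC outcomes| = 6

thr0.r0=0 thr1.r0=0 thr2.r0=2
thr0.r0=0 thr1.r0=2 thr2.r0=2
thr0.r0=2 thr1.r0=0 thr2.r0=0
thr0.r0=2 thr1.r0=0 thr2.r0=2
thr0.r0=2 thr1.r0=2 thr2.r0=0
thr0.r0=2 thr1.r0=2 thr2.r0=2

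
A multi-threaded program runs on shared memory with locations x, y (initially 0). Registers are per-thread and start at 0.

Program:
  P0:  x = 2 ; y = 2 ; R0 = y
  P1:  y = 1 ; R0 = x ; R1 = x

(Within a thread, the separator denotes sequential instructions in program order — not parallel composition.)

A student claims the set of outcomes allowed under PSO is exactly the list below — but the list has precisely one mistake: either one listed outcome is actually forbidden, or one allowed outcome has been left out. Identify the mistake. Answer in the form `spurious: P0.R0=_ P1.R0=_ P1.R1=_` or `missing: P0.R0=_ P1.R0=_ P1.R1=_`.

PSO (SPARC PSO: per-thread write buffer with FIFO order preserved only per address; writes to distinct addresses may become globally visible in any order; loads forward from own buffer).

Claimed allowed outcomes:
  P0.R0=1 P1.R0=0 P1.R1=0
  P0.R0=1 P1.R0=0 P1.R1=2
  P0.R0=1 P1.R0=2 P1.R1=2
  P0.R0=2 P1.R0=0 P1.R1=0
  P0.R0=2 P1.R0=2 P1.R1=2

missing: P0.R0=2 P1.R0=0 P1.R1=2

outcome vector order: (P0.R0,P1.R0,P1.R1)
under PSO → (1,0,0); (1,0,2); (1,2,2); (2,0,0); (2,0,2); (2,2,2)
PSO∖claimed = {(2,0,2)}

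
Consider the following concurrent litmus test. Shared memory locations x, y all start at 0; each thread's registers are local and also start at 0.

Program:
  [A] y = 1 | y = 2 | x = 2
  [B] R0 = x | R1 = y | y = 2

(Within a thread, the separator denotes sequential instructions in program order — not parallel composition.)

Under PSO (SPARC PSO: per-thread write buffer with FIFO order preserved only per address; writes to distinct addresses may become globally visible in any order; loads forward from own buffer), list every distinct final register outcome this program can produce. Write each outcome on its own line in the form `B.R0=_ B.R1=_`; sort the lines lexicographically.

B.R0=0 B.R1=0
B.R0=0 B.R1=1
B.R0=0 B.R1=2
B.R0=2 B.R1=0
B.R0=2 B.R1=1
B.R0=2 B.R1=2

outcome vector order: (B.R0,B.R1)
|PSO outcomes| = 6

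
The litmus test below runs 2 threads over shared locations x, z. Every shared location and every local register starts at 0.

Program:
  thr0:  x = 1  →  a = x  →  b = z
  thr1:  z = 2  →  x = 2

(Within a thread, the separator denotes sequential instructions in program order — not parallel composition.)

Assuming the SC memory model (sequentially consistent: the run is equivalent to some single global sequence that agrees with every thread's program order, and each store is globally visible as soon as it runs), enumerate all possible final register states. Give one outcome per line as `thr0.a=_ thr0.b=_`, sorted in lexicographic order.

thr0.a=1 thr0.b=0
thr0.a=1 thr0.b=2
thr0.a=2 thr0.b=2

outcome vector order: (thr0.a,thr0.b)
|SC outcomes| = 3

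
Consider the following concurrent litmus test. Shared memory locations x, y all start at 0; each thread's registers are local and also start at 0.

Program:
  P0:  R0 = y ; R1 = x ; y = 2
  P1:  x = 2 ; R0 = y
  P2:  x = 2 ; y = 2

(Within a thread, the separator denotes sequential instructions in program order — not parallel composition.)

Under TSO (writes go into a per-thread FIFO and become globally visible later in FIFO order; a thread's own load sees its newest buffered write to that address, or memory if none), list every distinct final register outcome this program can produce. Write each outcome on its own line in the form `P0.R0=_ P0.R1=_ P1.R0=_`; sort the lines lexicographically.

P0.R0=0 P0.R1=0 P1.R0=0
P0.R0=0 P0.R1=0 P1.R0=2
P0.R0=0 P0.R1=2 P1.R0=0
P0.R0=0 P0.R1=2 P1.R0=2
P0.R0=2 P0.R1=2 P1.R0=0
P0.R0=2 P0.R1=2 P1.R0=2

outcome vector order: (P0.R0,P0.R1,P1.R0)
|TSO outcomes| = 6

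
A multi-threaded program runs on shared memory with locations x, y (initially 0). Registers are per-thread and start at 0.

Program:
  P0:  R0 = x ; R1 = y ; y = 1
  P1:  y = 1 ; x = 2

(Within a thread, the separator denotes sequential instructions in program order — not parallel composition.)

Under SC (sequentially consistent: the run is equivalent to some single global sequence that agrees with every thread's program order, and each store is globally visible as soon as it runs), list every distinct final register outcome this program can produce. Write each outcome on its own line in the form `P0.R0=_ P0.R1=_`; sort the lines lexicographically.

outcome vector order: (P0.R0,P0.R1)
|SC outcomes| = 3

P0.R0=0 P0.R1=0
P0.R0=0 P0.R1=1
P0.R0=2 P0.R1=1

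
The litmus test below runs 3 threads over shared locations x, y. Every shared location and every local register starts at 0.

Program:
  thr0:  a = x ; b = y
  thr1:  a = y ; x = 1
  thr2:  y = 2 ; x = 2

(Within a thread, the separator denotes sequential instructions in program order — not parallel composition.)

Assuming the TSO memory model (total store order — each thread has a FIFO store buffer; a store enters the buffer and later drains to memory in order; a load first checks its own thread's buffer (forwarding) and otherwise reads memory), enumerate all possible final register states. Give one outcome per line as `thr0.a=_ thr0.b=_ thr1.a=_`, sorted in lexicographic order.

thr0.a=0 thr0.b=0 thr1.a=0
thr0.a=0 thr0.b=0 thr1.a=2
thr0.a=0 thr0.b=2 thr1.a=0
thr0.a=0 thr0.b=2 thr1.a=2
thr0.a=1 thr0.b=0 thr1.a=0
thr0.a=1 thr0.b=2 thr1.a=0
thr0.a=1 thr0.b=2 thr1.a=2
thr0.a=2 thr0.b=2 thr1.a=0
thr0.a=2 thr0.b=2 thr1.a=2

outcome vector order: (thr0.a,thr0.b,thr1.a)
|TSO outcomes| = 9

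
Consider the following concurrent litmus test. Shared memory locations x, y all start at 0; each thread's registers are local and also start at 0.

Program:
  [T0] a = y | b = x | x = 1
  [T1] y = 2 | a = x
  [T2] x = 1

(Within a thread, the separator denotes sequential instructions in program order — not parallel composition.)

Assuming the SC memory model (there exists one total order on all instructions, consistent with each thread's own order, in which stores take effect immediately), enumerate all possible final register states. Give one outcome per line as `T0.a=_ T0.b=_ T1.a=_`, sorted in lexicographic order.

outcome vector order: (T0.a,T0.b,T1.a)
|SC outcomes| = 8

T0.a=0 T0.b=0 T1.a=0
T0.a=0 T0.b=0 T1.a=1
T0.a=0 T0.b=1 T1.a=0
T0.a=0 T0.b=1 T1.a=1
T0.a=2 T0.b=0 T1.a=0
T0.a=2 T0.b=0 T1.a=1
T0.a=2 T0.b=1 T1.a=0
T0.a=2 T0.b=1 T1.a=1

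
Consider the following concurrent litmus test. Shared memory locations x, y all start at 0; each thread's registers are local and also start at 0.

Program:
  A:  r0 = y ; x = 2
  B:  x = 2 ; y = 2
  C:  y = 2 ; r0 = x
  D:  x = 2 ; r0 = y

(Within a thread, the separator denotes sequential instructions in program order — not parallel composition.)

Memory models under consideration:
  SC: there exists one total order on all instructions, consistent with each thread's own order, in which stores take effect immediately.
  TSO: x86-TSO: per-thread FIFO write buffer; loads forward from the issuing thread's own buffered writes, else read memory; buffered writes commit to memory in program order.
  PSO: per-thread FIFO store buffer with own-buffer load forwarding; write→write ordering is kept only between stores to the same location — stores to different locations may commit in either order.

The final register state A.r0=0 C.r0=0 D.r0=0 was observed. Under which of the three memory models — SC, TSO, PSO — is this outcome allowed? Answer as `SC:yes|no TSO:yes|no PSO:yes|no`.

outcome vector order: (A.r0,C.r0,D.r0)
SC (6): <0 0 2> <0 2 0> <0 2 2> <2 0 2> <2 2 0> <2 2 2>
TSO (8): <0 0 0> <0 0 2> <0 2 0> <0 2 2> <2 0 0> <2 0 2> <2 2 0> <2 2 2>
PSO (8): <0 0 0> <0 0 2> <0 2 0> <0 2 2> <2 0 0> <2 0 2> <2 2 0> <2 2 2>
target <0 0 0> ∈ {TSO,PSO}

SC:no TSO:yes PSO:yes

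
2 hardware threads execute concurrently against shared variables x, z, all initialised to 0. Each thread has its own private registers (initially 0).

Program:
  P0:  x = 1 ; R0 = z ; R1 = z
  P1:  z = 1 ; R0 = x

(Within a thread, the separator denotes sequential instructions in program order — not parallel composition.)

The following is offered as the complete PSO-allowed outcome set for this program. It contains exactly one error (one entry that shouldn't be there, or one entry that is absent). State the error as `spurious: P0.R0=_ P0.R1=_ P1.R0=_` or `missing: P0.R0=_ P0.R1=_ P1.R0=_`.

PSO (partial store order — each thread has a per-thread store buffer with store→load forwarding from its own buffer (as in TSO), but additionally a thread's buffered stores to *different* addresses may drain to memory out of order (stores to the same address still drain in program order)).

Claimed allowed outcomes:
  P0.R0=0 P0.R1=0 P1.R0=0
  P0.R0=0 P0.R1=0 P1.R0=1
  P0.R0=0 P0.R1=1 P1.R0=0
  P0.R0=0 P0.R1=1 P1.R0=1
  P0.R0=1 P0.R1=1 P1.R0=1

outcome vector order: (P0.R0,P0.R1,P1.R0)
PSO: 6 outcomes — {000 001 010 011 110 111}
PSO∖claimed = {110}

missing: P0.R0=1 P0.R1=1 P1.R0=0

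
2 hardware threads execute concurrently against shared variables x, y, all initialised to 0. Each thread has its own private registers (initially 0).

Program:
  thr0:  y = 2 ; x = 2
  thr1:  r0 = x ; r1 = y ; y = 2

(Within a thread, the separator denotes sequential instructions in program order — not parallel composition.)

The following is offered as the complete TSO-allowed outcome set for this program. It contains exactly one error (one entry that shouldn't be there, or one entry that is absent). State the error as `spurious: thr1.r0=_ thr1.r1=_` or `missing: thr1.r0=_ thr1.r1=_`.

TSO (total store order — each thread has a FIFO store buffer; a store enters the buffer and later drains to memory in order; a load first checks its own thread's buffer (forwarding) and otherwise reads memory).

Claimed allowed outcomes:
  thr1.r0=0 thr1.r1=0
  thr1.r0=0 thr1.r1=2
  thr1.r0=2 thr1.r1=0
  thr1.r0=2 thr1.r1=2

spurious: thr1.r0=2 thr1.r1=0

outcome vector order: (thr1.r0,thr1.r1)
[TSO] allowed = {(0,0) (0,2) (2,2)}
claimed∖TSO = {(2,0)}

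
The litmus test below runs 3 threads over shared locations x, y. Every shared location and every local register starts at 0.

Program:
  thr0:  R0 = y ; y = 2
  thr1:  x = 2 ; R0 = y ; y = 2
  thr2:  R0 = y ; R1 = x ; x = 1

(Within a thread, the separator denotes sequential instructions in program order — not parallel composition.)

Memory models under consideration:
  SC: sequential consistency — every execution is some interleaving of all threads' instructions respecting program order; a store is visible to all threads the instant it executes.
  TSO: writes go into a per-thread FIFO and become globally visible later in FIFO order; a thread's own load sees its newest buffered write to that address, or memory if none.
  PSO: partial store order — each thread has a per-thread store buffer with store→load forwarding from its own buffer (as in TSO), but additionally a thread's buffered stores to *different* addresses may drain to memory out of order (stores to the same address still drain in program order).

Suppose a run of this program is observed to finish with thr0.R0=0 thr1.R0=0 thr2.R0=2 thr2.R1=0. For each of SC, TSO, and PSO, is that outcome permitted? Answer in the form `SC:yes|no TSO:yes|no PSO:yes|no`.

outcome vector order: (thr0.R0,thr1.R0,thr2.R0,thr2.R1)
under SC → 0000 0002 0022 0200 0202 0220 0222 2000 2002 2022
under TSO → 0000 0002 0020 0022 0200 0202 0220 0222 2000 2002 2022
under PSO → 0000 0002 0020 0022 0200 0202 0220 0222 2000 2002 2020 2022
target 0020 ∈ {TSO,PSO}

SC:no TSO:yes PSO:yes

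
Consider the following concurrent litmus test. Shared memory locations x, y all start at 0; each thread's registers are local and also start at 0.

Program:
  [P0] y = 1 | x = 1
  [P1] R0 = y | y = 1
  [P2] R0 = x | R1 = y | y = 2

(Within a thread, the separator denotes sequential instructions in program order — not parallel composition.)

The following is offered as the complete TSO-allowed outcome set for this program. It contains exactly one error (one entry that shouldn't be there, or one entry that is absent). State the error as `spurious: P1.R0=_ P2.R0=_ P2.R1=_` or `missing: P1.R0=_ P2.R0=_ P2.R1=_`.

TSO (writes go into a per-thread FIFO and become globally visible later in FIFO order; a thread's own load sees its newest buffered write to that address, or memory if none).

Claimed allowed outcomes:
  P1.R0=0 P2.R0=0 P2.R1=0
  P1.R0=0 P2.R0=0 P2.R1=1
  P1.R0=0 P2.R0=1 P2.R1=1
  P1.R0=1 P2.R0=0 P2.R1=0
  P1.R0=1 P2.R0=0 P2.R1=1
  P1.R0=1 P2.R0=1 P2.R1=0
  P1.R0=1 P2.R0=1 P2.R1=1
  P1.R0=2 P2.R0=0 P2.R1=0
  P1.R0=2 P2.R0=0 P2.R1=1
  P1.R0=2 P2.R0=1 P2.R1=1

outcome vector order: (P1.R0,P2.R0,P2.R1)
TSO: 9 outcomes — {000; 001; 011; 100; 101; 111; 200; 201; 211}
claimed∖TSO = {110}

spurious: P1.R0=1 P2.R0=1 P2.R1=0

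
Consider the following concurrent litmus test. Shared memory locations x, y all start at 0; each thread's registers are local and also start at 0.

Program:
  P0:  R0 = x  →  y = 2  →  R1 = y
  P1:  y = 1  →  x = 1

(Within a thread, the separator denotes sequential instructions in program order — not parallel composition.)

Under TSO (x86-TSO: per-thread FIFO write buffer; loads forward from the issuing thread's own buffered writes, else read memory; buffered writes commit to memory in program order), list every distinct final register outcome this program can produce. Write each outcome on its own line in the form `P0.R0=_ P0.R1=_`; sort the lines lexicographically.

P0.R0=0 P0.R1=1
P0.R0=0 P0.R1=2
P0.R0=1 P0.R1=2

outcome vector order: (P0.R0,P0.R1)
|TSO outcomes| = 3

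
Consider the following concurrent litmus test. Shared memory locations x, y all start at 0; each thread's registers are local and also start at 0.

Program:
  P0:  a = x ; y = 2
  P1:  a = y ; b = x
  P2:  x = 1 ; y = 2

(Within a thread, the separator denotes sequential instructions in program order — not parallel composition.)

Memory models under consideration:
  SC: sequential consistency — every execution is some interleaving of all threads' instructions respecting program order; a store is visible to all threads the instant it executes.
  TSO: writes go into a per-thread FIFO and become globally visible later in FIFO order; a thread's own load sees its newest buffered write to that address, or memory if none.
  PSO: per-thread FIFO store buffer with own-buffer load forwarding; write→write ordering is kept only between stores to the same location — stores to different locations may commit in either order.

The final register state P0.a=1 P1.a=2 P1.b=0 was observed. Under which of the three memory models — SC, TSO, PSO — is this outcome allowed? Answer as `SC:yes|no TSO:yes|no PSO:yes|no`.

outcome vector order: (P0.a,P1.a,P1.b)
SC: 7 outcomes — {0/0/0 0/0/1 0/2/0 0/2/1 1/0/0 1/0/1 1/2/1}
TSO: 7 outcomes — {0/0/0 0/0/1 0/2/0 0/2/1 1/0/0 1/0/1 1/2/1}
PSO: 8 outcomes — {0/0/0 0/0/1 0/2/0 0/2/1 1/0/0 1/0/1 1/2/0 1/2/1}
target 1/2/0 ∈ {PSO}

SC:no TSO:no PSO:yes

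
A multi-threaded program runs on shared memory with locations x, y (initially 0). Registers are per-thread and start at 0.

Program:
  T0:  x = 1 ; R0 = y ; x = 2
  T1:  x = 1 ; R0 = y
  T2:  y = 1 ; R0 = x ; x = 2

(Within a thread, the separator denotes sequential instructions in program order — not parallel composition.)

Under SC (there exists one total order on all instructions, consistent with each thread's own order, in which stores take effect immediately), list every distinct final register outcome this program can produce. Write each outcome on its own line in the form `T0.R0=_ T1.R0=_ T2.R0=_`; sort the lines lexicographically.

outcome vector order: (T0.R0,T1.R0,T2.R0)
|SC outcomes| = 9

T0.R0=0 T1.R0=0 T2.R0=1
T0.R0=0 T1.R0=0 T2.R0=2
T0.R0=0 T1.R0=1 T2.R0=1
T0.R0=0 T1.R0=1 T2.R0=2
T0.R0=1 T1.R0=0 T2.R0=1
T0.R0=1 T1.R0=0 T2.R0=2
T0.R0=1 T1.R0=1 T2.R0=0
T0.R0=1 T1.R0=1 T2.R0=1
T0.R0=1 T1.R0=1 T2.R0=2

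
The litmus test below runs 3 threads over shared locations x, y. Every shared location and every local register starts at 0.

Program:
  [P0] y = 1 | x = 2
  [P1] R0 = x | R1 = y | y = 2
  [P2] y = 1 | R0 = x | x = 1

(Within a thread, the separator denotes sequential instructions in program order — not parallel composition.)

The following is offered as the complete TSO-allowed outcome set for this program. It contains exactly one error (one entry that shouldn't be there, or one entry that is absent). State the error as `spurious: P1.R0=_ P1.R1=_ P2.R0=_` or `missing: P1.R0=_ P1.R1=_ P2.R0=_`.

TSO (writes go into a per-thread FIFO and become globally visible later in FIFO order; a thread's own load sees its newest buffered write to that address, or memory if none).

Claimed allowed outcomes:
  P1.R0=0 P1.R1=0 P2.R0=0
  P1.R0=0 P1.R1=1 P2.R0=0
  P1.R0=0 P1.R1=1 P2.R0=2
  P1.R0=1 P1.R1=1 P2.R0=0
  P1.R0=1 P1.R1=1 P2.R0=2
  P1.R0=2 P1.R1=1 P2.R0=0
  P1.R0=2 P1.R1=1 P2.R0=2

missing: P1.R0=0 P1.R1=0 P2.R0=2

outcome vector order: (P1.R0,P1.R1,P2.R0)
[TSO] allowed = {(0,0,0); (0,0,2); (0,1,0); (0,1,2); (1,1,0); (1,1,2); (2,1,0); (2,1,2)}
TSO∖claimed = {(0,0,2)}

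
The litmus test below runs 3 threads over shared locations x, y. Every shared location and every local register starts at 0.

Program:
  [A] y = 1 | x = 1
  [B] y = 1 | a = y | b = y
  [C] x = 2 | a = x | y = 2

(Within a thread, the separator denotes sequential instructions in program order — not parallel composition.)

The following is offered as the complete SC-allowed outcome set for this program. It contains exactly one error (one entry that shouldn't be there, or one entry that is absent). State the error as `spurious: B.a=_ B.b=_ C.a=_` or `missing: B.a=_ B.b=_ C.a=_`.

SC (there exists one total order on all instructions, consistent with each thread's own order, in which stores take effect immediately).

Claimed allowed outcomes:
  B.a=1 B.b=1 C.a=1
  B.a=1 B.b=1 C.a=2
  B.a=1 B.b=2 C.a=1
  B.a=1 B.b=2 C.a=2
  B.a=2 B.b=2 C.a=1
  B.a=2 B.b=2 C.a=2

missing: B.a=2 B.b=1 C.a=2

outcome vector order: (B.a,B.b,C.a)
SC (7): <1 1 1>, <1 1 2>, <1 2 1>, <1 2 2>, <2 1 2>, <2 2 1>, <2 2 2>
SC∖claimed = {<2 1 2>}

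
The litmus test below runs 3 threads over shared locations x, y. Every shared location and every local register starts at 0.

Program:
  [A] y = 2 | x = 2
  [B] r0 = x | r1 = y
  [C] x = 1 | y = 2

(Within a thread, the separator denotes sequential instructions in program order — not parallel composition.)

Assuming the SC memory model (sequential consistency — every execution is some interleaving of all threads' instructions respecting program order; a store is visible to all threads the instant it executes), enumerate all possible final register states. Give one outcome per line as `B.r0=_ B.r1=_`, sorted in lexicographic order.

outcome vector order: (B.r0,B.r1)
|SC outcomes| = 5

B.r0=0 B.r1=0
B.r0=0 B.r1=2
B.r0=1 B.r1=0
B.r0=1 B.r1=2
B.r0=2 B.r1=2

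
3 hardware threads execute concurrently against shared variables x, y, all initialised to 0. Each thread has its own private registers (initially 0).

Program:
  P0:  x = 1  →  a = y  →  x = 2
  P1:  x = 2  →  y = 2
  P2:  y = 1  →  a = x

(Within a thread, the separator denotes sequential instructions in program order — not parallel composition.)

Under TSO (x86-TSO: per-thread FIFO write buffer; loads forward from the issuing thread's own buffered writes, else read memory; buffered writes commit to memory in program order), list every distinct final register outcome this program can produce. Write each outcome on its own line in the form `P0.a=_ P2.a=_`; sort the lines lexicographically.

P0.a=0 P2.a=0
P0.a=0 P2.a=1
P0.a=0 P2.a=2
P0.a=1 P2.a=0
P0.a=1 P2.a=1
P0.a=1 P2.a=2
P0.a=2 P2.a=0
P0.a=2 P2.a=1
P0.a=2 P2.a=2

outcome vector order: (P0.a,P2.a)
|TSO outcomes| = 9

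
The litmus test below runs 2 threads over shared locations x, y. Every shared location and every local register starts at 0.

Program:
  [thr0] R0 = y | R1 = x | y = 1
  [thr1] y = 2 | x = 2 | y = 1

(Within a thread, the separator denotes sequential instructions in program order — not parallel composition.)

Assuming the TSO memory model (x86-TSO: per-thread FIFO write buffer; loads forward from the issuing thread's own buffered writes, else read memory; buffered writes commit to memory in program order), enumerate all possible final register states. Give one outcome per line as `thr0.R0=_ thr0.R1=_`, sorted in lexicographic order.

thr0.R0=0 thr0.R1=0
thr0.R0=0 thr0.R1=2
thr0.R0=1 thr0.R1=2
thr0.R0=2 thr0.R1=0
thr0.R0=2 thr0.R1=2

outcome vector order: (thr0.R0,thr0.R1)
|TSO outcomes| = 5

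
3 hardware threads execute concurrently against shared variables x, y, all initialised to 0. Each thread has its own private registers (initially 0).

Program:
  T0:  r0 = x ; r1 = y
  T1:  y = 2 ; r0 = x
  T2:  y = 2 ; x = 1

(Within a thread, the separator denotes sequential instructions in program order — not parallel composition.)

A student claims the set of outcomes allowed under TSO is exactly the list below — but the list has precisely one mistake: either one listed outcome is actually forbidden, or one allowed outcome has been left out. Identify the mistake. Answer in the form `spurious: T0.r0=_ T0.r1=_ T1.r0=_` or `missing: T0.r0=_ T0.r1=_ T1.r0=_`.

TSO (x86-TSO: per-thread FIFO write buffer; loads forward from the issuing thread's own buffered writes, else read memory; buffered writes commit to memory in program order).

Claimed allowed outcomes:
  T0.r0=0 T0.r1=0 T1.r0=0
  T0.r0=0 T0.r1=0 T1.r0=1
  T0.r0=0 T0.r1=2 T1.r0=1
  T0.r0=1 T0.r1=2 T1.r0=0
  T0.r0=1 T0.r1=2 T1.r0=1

outcome vector order: (T0.r0,T0.r1,T1.r0)
under TSO → (0,0,0), (0,0,1), (0,2,0), (0,2,1), (1,2,0), (1,2,1)
TSO∖claimed = {(0,2,0)}

missing: T0.r0=0 T0.r1=2 T1.r0=0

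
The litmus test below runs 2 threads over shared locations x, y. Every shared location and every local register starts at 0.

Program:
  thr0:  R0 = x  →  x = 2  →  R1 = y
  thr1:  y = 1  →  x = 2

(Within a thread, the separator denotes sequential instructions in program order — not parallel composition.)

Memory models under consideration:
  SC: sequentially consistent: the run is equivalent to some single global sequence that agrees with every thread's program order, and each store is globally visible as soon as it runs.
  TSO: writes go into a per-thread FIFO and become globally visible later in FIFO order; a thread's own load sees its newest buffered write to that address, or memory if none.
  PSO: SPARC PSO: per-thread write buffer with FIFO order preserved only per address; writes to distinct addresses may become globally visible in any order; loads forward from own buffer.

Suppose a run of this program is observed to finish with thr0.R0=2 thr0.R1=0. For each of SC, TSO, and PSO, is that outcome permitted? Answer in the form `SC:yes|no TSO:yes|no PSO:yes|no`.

SC:no TSO:no PSO:yes

outcome vector order: (thr0.R0,thr0.R1)
SC (3): <0 0>, <0 1>, <2 1>
TSO (3): <0 0>, <0 1>, <2 1>
PSO (4): <0 0>, <0 1>, <2 0>, <2 1>
target <2 0> ∈ {PSO}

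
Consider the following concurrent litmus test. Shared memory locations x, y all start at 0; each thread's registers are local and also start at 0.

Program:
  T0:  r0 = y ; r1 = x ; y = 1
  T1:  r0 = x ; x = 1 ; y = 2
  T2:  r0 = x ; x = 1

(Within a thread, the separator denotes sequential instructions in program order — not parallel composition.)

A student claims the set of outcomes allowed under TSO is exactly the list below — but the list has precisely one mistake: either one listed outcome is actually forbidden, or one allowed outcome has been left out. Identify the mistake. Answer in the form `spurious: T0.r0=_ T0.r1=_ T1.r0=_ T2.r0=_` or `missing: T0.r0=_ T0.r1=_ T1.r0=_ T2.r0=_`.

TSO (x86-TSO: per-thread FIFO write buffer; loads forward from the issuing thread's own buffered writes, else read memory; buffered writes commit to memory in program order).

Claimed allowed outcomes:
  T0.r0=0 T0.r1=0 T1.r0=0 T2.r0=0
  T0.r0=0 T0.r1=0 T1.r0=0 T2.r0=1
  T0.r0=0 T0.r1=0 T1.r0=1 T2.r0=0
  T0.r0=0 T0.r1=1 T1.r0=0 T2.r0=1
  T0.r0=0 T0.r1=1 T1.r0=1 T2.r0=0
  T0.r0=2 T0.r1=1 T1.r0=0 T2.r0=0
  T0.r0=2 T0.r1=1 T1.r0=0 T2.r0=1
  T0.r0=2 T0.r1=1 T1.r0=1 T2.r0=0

outcome vector order: (T0.r0,T0.r1,T1.r0,T2.r0)
under TSO → 0/0/0/0 0/0/0/1 0/0/1/0 0/1/0/0 0/1/0/1 0/1/1/0 2/1/0/0 2/1/0/1 2/1/1/0
TSO∖claimed = {0/1/0/0}

missing: T0.r0=0 T0.r1=1 T1.r0=0 T2.r0=0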